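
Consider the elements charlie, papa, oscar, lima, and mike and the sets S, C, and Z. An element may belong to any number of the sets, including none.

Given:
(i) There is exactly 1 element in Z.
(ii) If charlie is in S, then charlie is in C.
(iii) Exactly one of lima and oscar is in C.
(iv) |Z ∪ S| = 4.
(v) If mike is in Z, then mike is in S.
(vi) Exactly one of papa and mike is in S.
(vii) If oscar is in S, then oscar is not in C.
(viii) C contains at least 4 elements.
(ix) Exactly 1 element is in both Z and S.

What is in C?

C = {charlie, lima, mike, papa}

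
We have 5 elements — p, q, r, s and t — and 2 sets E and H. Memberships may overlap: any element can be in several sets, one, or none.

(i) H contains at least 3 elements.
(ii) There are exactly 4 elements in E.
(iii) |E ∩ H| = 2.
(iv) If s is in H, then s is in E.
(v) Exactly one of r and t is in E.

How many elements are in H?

3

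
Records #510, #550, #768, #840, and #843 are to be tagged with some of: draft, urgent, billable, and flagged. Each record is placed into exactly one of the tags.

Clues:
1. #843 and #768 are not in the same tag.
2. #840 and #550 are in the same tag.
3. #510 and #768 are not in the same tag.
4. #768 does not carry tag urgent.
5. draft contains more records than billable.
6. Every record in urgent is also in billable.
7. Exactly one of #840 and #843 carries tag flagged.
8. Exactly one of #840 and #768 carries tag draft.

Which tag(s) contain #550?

#550: draft

From (4): #768 ∉ urgent.
Suppose #550 ∉ draft: no assignment then satisfies all the clues, so #550 ∈ draft.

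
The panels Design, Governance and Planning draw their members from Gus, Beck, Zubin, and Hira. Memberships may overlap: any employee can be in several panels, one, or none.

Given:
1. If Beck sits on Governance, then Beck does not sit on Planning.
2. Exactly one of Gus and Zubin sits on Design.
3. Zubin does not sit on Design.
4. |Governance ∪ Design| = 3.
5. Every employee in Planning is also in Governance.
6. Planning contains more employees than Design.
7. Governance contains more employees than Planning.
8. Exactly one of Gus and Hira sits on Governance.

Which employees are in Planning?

Planning = {Gus, Zubin}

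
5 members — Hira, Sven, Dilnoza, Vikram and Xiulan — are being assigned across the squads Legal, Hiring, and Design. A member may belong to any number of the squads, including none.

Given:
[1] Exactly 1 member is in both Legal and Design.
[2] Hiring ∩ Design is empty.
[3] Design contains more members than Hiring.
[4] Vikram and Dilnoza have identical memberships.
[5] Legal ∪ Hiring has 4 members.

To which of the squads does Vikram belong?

Vikram: Legal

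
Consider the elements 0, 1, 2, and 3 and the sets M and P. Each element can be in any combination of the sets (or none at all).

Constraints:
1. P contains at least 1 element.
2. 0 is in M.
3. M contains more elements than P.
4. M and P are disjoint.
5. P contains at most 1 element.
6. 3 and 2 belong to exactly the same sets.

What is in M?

M = {0, 2, 3}

From (2): 0 ∈ M.
(4) (disjoint): 0 ∉ P.
Suppose 1 ∈ M: no assignment then satisfies all the clues, so 1 ∉ M.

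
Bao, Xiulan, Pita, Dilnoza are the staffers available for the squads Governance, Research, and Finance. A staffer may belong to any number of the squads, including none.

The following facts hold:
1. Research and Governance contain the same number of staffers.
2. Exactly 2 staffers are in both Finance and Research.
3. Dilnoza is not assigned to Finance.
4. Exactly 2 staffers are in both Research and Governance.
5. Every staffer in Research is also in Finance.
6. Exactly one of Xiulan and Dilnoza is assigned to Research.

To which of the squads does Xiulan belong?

Xiulan: Finance, Governance, Research

From (3): Dilnoza ∉ Finance.
(5) contrapositive: Dilnoza ∉ Research.
(6) (exactly one): Xiulan ∈ Research.
(5) with Xiulan ∈ Research: Xiulan ∈ Finance.
Suppose Xiulan ∉ Governance: no assignment then satisfies all the clues, so Xiulan ∈ Governance.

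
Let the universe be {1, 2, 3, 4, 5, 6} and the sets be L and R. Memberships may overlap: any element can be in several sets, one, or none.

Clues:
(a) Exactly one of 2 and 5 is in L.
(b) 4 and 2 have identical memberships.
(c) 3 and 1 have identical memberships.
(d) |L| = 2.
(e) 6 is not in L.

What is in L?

L = {2, 4}

From (e): 6 ∉ L.
Suppose 1 ∈ L: no assignment then satisfies all the clues, so 1 ∉ L.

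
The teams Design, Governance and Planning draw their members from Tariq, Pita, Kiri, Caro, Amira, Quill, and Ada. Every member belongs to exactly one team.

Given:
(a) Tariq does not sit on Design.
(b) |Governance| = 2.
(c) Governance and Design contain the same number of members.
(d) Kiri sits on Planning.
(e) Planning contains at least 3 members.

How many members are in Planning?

3

From (a): Tariq ∉ Design.
From (d): Kiri ∈ Planning.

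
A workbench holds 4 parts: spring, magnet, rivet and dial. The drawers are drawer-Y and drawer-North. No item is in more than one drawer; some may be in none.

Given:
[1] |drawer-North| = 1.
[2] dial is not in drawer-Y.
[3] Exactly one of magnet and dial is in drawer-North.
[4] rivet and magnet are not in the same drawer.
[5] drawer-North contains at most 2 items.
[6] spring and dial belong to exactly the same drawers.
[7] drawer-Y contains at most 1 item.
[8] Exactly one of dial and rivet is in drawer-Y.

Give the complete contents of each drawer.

drawer-Y = {rivet}; drawer-North = {magnet}

From (2): dial ∉ drawer-Y.
(6): spring matches dial: spring ∉ drawer-Y.
(8) (exactly one): rivet ∈ drawer-Y.
(4): magnet ∉ drawer-Y.
Suppose spring ∈ drawer-North: no assignment then satisfies all the clues, so spring ∉ drawer-North.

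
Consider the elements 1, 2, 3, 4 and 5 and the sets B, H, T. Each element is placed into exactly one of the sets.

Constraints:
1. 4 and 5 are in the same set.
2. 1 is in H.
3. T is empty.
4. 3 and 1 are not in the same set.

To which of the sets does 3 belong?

3: B

From (2): 1 ∈ H.
(3): T already has 0, so the rest are out.
(4): 3 ∉ H.
Only one set left: 3 ∈ B.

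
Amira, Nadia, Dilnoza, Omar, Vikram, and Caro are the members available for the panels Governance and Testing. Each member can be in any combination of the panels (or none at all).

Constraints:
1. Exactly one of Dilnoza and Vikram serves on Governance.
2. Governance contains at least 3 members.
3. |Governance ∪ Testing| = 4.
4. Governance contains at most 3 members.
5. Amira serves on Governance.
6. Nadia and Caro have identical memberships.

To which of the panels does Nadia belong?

From (5): Amira ∈ Governance.
Suppose Nadia ∈ Governance: no assignment then satisfies all the clues, so Nadia ∉ Governance.

Nadia: none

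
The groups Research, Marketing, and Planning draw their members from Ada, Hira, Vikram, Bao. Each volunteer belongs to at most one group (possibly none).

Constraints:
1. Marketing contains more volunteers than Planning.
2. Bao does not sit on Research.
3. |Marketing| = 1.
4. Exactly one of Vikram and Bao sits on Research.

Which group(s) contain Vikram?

From (2): Bao ∉ Research.
(4) (exactly one): Vikram ∈ Research.

Vikram: Research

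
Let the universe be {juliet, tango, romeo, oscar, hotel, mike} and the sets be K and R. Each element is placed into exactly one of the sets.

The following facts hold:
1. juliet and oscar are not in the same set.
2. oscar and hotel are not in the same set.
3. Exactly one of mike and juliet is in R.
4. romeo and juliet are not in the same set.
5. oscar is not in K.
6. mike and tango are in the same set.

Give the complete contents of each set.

K = {hotel, juliet}; R = {mike, oscar, romeo, tango}

From (5): oscar ∉ K.
Only one set left: oscar ∈ R.
(1): juliet ∉ R.
(2): hotel ∉ R.
(3) (exactly one): mike ∈ R.
(6): tango matches mike: tango ∉ K.
(6): tango matches mike: tango ∈ R.
Only one set left: juliet ∈ K.
Only one set left: hotel ∈ K.
(4): romeo ∉ K.
Only one set left: romeo ∈ R.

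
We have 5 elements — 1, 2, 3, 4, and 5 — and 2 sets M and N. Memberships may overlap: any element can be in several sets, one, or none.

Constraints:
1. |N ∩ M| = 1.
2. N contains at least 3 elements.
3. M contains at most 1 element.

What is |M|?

1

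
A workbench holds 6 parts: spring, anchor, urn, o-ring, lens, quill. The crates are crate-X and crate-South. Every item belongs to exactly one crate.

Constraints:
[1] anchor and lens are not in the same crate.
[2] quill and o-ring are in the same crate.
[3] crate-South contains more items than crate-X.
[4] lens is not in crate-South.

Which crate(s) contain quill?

quill: crate-South

From (4): lens ∉ crate-South.
Only one crate left: lens ∈ crate-X.
(1): anchor ∉ crate-X.
Only one crate left: anchor ∈ crate-South.
Suppose quill ∈ crate-X: no assignment then satisfies all the clues, so quill ∉ crate-X.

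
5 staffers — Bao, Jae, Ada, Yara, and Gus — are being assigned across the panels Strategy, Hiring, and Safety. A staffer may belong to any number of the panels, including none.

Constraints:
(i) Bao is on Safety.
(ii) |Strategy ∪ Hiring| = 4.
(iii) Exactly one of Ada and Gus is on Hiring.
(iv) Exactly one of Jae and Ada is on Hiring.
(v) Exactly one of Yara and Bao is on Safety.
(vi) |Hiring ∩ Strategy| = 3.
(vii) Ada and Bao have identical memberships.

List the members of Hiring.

Hiring = {Ada, Bao, Yara}

From (i): Bao ∈ Safety.
(v) (exactly one): Yara ∉ Safety.
(vii): Ada matches Bao: Ada ∈ Safety.
Suppose Bao ∉ Hiring: no assignment then satisfies all the clues, so Bao ∈ Hiring.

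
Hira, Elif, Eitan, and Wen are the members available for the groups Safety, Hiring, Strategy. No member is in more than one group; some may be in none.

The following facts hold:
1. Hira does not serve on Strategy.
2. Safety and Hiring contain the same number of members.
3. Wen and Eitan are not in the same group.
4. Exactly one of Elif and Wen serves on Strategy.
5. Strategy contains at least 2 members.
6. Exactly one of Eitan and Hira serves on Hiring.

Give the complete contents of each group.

Safety = {Wen}; Hiring = {Hira}; Strategy = {Eitan, Elif}

From (1): Hira ∉ Strategy.
Suppose Hira ∈ Safety: no assignment then satisfies all the clues, so Hira ∉ Safety.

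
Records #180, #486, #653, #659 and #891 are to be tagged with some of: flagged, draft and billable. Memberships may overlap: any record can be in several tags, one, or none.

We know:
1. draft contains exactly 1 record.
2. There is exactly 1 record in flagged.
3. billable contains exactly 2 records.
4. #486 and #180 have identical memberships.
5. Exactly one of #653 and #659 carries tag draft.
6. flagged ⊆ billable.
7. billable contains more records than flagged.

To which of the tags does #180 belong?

#180: none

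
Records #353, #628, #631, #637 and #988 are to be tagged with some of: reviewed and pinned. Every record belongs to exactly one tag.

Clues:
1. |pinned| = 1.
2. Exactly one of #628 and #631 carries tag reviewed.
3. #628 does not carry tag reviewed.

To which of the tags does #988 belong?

From (3): #628 ∉ reviewed.
(2) (exactly one): #631 ∈ reviewed.
Only one tag left: #628 ∈ pinned.
(1): pinned already has 1, so the rest are out.
Only one tag left: #353 ∈ reviewed.
Only one tag left: #637 ∈ reviewed.
Only one tag left: #988 ∈ reviewed.

#988: reviewed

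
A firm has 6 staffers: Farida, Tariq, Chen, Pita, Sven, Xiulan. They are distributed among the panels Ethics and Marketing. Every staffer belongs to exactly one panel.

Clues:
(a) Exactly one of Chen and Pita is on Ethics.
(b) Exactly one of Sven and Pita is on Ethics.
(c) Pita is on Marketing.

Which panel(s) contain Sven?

Sven: Ethics

From (c): Pita ∈ Marketing.
(a) (exactly one): Chen ∈ Ethics.
(b) (exactly one): Sven ∈ Ethics.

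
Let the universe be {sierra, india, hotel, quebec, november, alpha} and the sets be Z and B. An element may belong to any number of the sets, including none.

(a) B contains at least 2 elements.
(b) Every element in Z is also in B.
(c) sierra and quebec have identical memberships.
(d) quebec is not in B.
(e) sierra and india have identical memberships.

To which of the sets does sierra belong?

From (d): quebec ∉ B.
(b) contrapositive: quebec ∉ Z.
(c): sierra matches quebec: sierra ∉ Z.
(c): sierra matches quebec: sierra ∉ B.
(e): india matches sierra: india ∉ Z.
(e): india matches sierra: india ∉ B.

sierra: none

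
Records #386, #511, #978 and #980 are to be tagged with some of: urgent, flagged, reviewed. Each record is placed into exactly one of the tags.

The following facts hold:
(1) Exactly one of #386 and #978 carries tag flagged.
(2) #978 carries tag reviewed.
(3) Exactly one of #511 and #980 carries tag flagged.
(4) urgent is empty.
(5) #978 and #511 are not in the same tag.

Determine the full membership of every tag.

From (2): #978 ∈ reviewed.
(1) (exactly one): #386 ∈ flagged.
(4): urgent already has 0, so the rest are out.
(5): #511 ∉ reviewed.
Only one tag left: #511 ∈ flagged.
(3) (exactly one): #980 ∉ flagged.
Only one tag left: #980 ∈ reviewed.

urgent = {}; flagged = {#386, #511}; reviewed = {#978, #980}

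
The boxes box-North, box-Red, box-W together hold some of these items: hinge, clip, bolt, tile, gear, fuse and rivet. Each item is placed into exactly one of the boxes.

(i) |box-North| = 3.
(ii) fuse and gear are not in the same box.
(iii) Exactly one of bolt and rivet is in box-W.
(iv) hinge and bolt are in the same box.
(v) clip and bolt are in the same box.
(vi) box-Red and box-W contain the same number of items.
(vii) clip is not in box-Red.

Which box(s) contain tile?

tile: box-Red

From (vii): clip ∉ box-Red.
(v): bolt matches clip: bolt ∉ box-Red.
(iv): hinge matches bolt: hinge ∉ box-Red.
Suppose tile ∈ box-North: no assignment then satisfies all the clues, so tile ∉ box-North.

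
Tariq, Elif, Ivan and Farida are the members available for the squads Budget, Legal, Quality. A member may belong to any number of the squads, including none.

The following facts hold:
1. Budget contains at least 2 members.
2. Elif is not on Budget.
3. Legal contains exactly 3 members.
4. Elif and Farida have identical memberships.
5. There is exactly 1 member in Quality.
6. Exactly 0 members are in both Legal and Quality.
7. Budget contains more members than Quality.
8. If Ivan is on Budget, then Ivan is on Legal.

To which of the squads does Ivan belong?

From (2): Elif ∉ Budget.
(4): Farida matches Elif: Farida ∉ Budget.
(1): only 2 candidates remain for Budget, so all are in.
(8): Ivan ∈ Legal.
Suppose Ivan ∈ Quality: no assignment then satisfies all the clues, so Ivan ∉ Quality.

Ivan: Budget, Legal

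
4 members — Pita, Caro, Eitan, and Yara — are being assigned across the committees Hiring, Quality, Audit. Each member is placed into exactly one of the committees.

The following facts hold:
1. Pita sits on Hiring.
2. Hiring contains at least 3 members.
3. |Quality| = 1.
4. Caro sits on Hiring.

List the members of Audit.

Audit = {}

From (1): Pita ∈ Hiring.
From (4): Caro ∈ Hiring.
Suppose Eitan ∈ Audit: no assignment then satisfies all the clues, so Eitan ∉ Audit.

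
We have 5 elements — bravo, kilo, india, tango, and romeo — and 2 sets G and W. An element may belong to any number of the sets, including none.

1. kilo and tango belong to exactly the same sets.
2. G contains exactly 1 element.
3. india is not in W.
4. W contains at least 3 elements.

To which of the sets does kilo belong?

kilo: W

From (3): india ∉ W.
Suppose kilo ∈ G: no assignment then satisfies all the clues, so kilo ∉ G.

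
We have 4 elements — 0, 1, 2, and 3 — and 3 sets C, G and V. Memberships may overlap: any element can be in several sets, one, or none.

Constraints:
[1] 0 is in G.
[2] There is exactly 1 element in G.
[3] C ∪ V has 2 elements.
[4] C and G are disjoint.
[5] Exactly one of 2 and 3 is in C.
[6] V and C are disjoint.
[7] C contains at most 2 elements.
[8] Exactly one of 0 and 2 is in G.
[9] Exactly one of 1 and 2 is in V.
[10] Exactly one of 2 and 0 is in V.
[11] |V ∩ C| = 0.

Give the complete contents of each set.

From (1): 0 ∈ G.
(2): G already has 1, so the rest are out.
(4) (disjoint): 0 ∉ C.
Suppose 0 ∈ V: no assignment then satisfies all the clues, so 0 ∉ V.

C = {3}; G = {0}; V = {2}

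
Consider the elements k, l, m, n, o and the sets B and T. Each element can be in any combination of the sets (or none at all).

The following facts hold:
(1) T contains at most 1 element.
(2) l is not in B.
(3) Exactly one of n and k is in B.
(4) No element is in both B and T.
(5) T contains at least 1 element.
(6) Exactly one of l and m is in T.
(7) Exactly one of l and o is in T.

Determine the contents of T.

T = {l}

From (2): l ∉ B.
Suppose k ∈ T: no assignment then satisfies all the clues, so k ∉ T.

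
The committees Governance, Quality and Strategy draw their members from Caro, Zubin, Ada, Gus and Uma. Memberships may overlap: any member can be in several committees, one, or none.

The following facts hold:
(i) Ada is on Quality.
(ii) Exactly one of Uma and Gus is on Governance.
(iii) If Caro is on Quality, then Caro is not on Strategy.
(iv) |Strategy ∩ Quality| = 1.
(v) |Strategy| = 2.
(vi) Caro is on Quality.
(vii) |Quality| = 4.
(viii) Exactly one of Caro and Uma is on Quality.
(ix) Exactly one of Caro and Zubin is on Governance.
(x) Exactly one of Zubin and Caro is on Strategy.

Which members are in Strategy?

Strategy = {Uma, Zubin}

From (i): Ada ∈ Quality.
From (vi): Caro ∈ Quality.
(iii): Caro ∉ Strategy.
(viii) (exactly one): Uma ∉ Quality.
(x) (exactly one): Zubin ∈ Strategy.
(vii): only 4 candidates remain for Quality, so all are in.
Suppose Ada ∈ Strategy: no assignment then satisfies all the clues, so Ada ∉ Strategy.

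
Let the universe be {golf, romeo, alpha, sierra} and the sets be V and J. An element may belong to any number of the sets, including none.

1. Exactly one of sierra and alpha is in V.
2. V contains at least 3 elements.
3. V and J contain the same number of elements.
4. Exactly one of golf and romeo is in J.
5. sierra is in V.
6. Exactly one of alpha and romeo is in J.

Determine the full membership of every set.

V = {golf, romeo, sierra}; J = {alpha, golf, sierra}

From (5): sierra ∈ V.
(1) (exactly one): alpha ∉ V.
(2): only 3 candidates remain for V, so all are in.
Suppose golf ∉ J: no assignment then satisfies all the clues, so golf ∈ J.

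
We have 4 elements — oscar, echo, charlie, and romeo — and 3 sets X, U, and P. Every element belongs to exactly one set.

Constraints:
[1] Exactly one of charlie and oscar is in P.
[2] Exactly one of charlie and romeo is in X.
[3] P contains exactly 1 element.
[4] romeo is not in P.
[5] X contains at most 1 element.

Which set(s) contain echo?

echo: U

From (4): romeo ∉ P.
Suppose echo ∈ X: no assignment then satisfies all the clues, so echo ∉ X.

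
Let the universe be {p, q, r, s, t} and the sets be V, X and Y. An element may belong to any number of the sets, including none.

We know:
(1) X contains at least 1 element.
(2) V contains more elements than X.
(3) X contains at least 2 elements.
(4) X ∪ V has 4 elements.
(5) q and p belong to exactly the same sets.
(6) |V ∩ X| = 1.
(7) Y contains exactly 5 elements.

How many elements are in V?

3

(7): only 5 candidates remain for Y, so all are in.
Suppose p ∉ V: no assignment then satisfies all the clues, so p ∈ V.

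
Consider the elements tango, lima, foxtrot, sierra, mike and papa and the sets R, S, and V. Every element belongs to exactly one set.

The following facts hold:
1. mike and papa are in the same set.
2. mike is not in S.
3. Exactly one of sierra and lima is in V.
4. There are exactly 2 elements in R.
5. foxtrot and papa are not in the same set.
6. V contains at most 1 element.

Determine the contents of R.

R = {mike, papa}

From (2): mike ∉ S.
(1): papa matches mike: papa ∉ S.
Suppose tango ∈ R: no assignment then satisfies all the clues, so tango ∉ R.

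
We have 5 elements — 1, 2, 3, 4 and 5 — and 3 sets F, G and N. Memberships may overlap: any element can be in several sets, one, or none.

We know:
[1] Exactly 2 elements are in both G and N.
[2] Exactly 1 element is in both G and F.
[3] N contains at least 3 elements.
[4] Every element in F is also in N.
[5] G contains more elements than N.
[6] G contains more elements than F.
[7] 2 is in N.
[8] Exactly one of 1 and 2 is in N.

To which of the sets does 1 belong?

1: G

From (7): 2 ∈ N.
(8) (exactly one): 1 ∉ N.
(4) contrapositive: 1 ∉ F.
Suppose 1 ∉ G: no assignment then satisfies all the clues, so 1 ∈ G.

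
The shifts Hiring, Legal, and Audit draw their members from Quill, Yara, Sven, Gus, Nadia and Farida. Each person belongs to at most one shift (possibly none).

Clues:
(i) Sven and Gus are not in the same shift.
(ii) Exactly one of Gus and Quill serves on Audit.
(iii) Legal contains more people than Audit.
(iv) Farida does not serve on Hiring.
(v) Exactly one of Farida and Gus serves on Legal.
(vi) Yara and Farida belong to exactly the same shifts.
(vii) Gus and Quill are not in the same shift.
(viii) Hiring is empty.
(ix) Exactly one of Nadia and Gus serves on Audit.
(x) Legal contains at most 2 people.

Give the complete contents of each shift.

Hiring = {}; Legal = {Farida, Yara}; Audit = {Gus}

From (iv): Farida ∉ Hiring.
(vi): Yara matches Farida: Yara ∉ Hiring.
(viii): Hiring already has 0, so the rest are out.
Suppose Quill ∈ Legal: no assignment then satisfies all the clues, so Quill ∉ Legal.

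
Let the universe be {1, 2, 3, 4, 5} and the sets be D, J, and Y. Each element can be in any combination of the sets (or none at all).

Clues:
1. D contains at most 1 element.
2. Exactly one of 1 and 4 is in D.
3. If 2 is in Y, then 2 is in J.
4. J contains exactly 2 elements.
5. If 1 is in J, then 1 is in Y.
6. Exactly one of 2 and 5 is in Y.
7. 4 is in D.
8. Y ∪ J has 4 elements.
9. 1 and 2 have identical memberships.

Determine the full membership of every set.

From (7): 4 ∈ D.
(1): D already has 1, so the rest are out.
Suppose 1 ∉ J: no assignment then satisfies all the clues, so 1 ∈ J.

D = {4}; J = {1, 2}; Y = {1, 2, 3, 4}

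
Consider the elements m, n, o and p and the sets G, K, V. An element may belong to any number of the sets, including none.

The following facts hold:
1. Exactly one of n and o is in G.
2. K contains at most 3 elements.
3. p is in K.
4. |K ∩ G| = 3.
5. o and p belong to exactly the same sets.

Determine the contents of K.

K = {m, o, p}

From (3): p ∈ K.
(5): o matches p: o ∈ K.
Suppose m ∉ K: no assignment then satisfies all the clues, so m ∈ K.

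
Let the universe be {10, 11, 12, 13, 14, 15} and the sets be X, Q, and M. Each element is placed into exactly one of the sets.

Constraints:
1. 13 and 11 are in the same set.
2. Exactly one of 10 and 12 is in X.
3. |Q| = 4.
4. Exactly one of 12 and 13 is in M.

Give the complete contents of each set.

X = {10}; Q = {11, 13, 14, 15}; M = {12}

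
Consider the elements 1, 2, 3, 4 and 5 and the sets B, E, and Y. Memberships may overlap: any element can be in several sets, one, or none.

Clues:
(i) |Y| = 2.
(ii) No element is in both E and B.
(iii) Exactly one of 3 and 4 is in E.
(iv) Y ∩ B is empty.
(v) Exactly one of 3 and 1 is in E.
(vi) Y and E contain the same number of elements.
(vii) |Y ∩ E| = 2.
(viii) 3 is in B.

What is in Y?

Y = {1, 4}

From (viii): 3 ∈ B.
(ii) (disjoint): 3 ∉ E.
(iii) (exactly one): 4 ∈ E.
(iv) (disjoint): 3 ∉ Y.
(v) (exactly one): 1 ∈ E.
(ii) (disjoint): 1 ∉ B.
(ii) (disjoint): 4 ∉ B.
Suppose 1 ∉ Y: no assignment then satisfies all the clues, so 1 ∈ Y.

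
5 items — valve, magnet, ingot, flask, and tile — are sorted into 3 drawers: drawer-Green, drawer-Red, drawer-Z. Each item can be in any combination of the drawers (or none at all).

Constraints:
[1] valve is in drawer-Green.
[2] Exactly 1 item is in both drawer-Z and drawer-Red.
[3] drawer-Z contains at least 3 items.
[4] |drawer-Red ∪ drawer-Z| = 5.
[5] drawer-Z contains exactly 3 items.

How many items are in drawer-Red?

3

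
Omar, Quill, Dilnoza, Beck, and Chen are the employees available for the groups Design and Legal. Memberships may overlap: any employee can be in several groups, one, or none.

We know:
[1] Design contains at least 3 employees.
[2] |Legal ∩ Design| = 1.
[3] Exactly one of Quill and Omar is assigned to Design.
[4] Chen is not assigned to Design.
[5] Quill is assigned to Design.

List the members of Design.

From (4): Chen ∉ Design.
From (5): Quill ∈ Design.
(3) (exactly one): Omar ∉ Design.
(1): only 3 candidates remain for Design, so all are in.

Design = {Beck, Dilnoza, Quill}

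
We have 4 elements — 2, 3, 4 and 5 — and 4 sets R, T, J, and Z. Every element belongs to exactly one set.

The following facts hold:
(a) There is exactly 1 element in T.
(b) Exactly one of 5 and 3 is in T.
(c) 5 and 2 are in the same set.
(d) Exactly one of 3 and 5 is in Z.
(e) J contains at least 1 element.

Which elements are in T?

T = {3}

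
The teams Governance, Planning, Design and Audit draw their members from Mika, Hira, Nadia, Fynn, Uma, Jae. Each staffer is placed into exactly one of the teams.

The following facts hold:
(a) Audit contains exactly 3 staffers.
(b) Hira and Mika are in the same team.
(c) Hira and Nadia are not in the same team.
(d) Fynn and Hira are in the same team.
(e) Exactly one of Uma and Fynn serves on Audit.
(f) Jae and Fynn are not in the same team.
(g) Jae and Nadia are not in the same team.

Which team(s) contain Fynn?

Fynn: Audit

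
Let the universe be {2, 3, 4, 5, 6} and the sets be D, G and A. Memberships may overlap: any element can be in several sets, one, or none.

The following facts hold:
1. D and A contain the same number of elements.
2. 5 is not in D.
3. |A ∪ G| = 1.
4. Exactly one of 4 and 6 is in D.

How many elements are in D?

1

From (2): 5 ∉ D.
Suppose 2 ∈ D: no assignment then satisfies all the clues, so 2 ∉ D.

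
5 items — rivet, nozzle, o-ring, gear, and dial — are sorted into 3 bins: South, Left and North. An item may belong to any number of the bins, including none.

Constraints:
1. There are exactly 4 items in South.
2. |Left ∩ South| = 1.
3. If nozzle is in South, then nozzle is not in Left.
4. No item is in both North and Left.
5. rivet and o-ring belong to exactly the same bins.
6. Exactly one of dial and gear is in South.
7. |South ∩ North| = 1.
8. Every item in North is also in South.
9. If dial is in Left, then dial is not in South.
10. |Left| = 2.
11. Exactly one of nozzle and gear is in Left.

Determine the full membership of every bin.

South = {gear, nozzle, o-ring, rivet}; Left = {dial, gear}; North = {nozzle}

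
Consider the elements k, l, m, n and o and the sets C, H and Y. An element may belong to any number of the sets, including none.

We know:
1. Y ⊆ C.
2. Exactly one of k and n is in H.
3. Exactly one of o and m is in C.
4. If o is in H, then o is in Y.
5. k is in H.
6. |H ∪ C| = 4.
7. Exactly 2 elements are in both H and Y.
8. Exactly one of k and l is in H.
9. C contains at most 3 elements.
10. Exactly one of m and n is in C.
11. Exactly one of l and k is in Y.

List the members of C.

C = {k, n, o}

From (5): k ∈ H.
(2) (exactly one): n ∉ H.
(8) (exactly one): l ∉ H.
Suppose k ∉ C: no assignment then satisfies all the clues, so k ∈ C.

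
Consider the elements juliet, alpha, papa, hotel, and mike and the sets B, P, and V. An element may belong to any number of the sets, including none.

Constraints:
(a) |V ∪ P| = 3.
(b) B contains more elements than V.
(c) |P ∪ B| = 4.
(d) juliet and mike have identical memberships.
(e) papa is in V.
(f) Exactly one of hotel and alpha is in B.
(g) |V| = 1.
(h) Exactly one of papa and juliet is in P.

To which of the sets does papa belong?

From (e): papa ∈ V.
(g): V already has 1, so the rest are out.
Suppose papa ∉ B: no assignment then satisfies all the clues, so papa ∈ B.

papa: B, V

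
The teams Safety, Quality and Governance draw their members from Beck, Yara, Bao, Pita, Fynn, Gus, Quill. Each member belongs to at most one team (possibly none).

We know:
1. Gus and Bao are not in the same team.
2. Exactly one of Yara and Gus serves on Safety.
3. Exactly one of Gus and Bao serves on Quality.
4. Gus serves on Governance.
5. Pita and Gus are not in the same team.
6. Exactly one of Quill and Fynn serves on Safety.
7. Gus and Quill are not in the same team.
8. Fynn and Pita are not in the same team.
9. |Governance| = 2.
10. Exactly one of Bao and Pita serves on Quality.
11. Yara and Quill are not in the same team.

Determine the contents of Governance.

From (4): Gus ∈ Governance.
(1): Bao ∉ Governance.
(2) (exactly one): Yara ∈ Safety.
(3) (exactly one): Bao ∈ Quality.
(5): Pita ∉ Governance.
(7): Quill ∉ Governance.
(10) (exactly one): Pita ∉ Quality.
(11): Quill ∉ Safety.
(6) (exactly one): Fynn ∈ Safety.
(8): Pita ∉ Safety.
(9): only 2 candidates remain for Governance, so all are in.

Governance = {Beck, Gus}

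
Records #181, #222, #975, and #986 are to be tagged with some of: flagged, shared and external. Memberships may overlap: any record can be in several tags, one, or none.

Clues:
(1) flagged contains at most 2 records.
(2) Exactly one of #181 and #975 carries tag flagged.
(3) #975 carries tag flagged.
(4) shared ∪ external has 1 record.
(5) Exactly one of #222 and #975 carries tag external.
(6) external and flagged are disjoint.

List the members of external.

external = {#222}

From (3): #975 ∈ flagged.
(2) (exactly one): #181 ∉ flagged.
(6) (disjoint): #975 ∉ external.
(5) (exactly one): #222 ∈ external.
(6) (disjoint): #222 ∉ flagged.
Suppose #181 ∈ external: no assignment then satisfies all the clues, so #181 ∉ external.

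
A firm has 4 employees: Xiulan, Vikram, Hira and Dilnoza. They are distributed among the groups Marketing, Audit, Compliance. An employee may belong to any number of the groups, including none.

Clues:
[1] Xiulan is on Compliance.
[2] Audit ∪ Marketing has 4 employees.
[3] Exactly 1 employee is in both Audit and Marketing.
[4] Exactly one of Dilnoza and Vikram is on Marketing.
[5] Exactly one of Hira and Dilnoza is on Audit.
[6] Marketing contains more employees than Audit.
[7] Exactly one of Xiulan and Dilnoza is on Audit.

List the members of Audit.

Audit = {Dilnoza, Vikram}

From (1): Xiulan ∈ Compliance.
Suppose Xiulan ∈ Audit: no assignment then satisfies all the clues, so Xiulan ∉ Audit.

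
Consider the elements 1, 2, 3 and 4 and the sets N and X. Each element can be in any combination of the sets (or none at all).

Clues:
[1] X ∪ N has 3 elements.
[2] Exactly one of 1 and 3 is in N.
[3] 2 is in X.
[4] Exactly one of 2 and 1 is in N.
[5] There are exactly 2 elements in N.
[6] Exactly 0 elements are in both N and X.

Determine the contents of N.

N = {1, 4}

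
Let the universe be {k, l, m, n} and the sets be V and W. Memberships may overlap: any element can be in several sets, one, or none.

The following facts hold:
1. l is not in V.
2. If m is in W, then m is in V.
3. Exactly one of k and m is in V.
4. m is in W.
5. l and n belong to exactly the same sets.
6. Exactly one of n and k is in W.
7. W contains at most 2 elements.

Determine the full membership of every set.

V = {m}; W = {k, m}

From (1): l ∉ V.
From (4): m ∈ W.
(2): m ∈ V.
(3) (exactly one): k ∉ V.
(5): n matches l: n ∉ V.
Suppose k ∉ W: no assignment then satisfies all the clues, so k ∈ W.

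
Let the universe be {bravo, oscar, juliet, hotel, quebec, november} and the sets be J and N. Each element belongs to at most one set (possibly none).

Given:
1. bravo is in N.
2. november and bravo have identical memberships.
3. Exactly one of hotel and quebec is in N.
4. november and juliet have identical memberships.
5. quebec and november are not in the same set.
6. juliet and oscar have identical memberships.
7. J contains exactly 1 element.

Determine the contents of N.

From (1): bravo ∈ N.
(2): november matches bravo: november ∉ J.
(2): november matches bravo: november ∈ N.
(4): juliet matches november: juliet ∉ J.
(4): juliet matches november: juliet ∈ N.
(5): quebec ∉ N.
(6): oscar matches juliet: oscar ∉ J.
(6): oscar matches juliet: oscar ∈ N.
(3) (exactly one): hotel ∈ N.
(7): only 1 candidates remain for J, so all are in.

N = {bravo, hotel, juliet, november, oscar}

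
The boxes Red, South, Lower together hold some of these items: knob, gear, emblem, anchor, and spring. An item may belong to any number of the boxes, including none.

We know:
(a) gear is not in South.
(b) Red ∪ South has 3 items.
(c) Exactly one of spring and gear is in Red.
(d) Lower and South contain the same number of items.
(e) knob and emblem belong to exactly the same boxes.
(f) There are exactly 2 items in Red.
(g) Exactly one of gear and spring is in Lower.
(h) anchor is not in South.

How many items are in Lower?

1

From (a): gear ∉ South.
From (h): anchor ∉ South.
Suppose knob ∈ Red: no assignment then satisfies all the clues, so knob ∉ Red.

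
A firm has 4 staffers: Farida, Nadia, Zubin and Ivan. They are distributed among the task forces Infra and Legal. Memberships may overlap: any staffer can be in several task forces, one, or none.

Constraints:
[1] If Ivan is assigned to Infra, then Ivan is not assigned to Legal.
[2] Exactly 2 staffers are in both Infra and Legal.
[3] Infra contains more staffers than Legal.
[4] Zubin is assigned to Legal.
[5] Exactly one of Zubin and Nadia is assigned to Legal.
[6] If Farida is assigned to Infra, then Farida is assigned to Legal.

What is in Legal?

Legal = {Farida, Zubin}

From (4): Zubin ∈ Legal.
(5) (exactly one): Nadia ∉ Legal.
Suppose Farida ∉ Legal: no assignment then satisfies all the clues, so Farida ∈ Legal.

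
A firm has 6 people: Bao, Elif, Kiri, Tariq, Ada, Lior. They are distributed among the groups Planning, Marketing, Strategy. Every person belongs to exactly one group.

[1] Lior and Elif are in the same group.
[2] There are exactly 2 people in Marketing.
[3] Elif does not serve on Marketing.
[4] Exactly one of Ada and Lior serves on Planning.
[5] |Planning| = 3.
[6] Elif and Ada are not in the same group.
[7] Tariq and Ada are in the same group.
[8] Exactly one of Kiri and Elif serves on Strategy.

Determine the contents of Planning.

Planning = {Bao, Elif, Lior}

From (3): Elif ∉ Marketing.
(1): Lior matches Elif: Lior ∉ Marketing.
Suppose Bao ∉ Planning: no assignment then satisfies all the clues, so Bao ∈ Planning.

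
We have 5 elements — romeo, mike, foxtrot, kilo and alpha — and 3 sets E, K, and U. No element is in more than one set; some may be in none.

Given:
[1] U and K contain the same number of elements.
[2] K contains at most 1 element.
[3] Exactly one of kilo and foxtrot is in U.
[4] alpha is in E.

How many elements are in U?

1

From (4): alpha ∈ E.
Suppose romeo ∈ U: no assignment then satisfies all the clues, so romeo ∉ U.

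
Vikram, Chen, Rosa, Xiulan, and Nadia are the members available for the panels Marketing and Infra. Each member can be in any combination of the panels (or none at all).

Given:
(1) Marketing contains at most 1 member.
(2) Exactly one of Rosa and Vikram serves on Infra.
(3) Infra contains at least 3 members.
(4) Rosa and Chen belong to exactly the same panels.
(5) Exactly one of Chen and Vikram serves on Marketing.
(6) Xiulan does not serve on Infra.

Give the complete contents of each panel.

From (6): Xiulan ∉ Infra.
Suppose Vikram ∉ Marketing: no assignment then satisfies all the clues, so Vikram ∈ Marketing.

Marketing = {Vikram}; Infra = {Chen, Nadia, Rosa}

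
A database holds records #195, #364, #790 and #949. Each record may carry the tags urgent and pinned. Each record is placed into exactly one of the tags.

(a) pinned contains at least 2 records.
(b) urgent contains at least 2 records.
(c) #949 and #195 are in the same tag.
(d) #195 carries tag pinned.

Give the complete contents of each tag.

urgent = {#364, #790}; pinned = {#195, #949}

From (d): #195 ∈ pinned.
(c): #949 matches #195: #949 ∉ urgent.
(c): #949 matches #195: #949 ∈ pinned.
(b): only 2 candidates remain for urgent, so all are in.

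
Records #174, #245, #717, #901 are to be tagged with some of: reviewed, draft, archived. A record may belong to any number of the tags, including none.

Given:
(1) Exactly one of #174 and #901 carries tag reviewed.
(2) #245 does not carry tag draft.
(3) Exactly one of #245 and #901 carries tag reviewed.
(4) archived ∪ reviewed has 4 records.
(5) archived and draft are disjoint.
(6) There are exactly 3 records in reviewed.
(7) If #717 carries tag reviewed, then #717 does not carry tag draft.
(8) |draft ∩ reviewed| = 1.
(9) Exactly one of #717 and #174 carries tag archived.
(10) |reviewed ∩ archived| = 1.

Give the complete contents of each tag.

From (2): #245 ∉ draft.
Suppose #174 ∉ reviewed: no assignment then satisfies all the clues, so #174 ∈ reviewed.

reviewed = {#174, #245, #717}; draft = {#174}; archived = {#717, #901}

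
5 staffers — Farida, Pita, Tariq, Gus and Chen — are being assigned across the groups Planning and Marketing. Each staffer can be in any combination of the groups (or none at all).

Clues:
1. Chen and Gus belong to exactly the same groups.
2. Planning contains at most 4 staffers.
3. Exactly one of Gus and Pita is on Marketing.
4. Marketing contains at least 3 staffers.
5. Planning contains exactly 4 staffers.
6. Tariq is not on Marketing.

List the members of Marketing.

From (6): Tariq ∉ Marketing.
Suppose Farida ∉ Marketing: no assignment then satisfies all the clues, so Farida ∈ Marketing.

Marketing = {Chen, Farida, Gus}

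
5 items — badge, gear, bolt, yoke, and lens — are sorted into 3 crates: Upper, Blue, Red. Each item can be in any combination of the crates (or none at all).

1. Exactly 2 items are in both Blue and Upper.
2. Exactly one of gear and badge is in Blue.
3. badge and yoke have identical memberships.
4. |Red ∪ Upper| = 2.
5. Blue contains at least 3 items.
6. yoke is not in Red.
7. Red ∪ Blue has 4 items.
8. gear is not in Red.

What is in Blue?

Blue = {badge, bolt, lens, yoke}

From (6): yoke ∉ Red.
From (8): gear ∉ Red.
(3): badge matches yoke: badge ∉ Red.
Suppose badge ∉ Blue: no assignment then satisfies all the clues, so badge ∈ Blue.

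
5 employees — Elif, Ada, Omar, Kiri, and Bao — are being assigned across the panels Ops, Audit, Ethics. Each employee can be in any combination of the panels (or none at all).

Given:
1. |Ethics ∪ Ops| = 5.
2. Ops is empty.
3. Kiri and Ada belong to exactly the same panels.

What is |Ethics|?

5

(2): Ops already has 0, so the rest are out.
Suppose Elif ∉ Ethics: no assignment then satisfies all the clues, so Elif ∈ Ethics.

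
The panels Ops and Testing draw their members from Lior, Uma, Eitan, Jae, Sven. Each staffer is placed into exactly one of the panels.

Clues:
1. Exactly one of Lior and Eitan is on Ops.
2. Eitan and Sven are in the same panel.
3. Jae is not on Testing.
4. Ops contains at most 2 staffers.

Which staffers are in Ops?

Ops = {Jae, Lior}

From (3): Jae ∉ Testing.
Only one panel left: Jae ∈ Ops.
Suppose Lior ∉ Ops: no assignment then satisfies all the clues, so Lior ∈ Ops.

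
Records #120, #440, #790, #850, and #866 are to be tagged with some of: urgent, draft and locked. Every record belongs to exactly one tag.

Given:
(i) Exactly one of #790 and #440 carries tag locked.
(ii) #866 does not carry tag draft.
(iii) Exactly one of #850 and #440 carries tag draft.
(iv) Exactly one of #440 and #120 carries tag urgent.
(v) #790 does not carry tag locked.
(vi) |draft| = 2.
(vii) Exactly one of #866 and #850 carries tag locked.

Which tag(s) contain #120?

From (ii): #866 ∉ draft.
From (v): #790 ∉ locked.
(i) (exactly one): #440 ∈ locked.
(iii) (exactly one): #850 ∈ draft.
(iv) (exactly one): #120 ∈ urgent.
(vi): only 2 candidates remain for draft, so all are in.
(vii) (exactly one): #866 ∈ locked.

#120: urgent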